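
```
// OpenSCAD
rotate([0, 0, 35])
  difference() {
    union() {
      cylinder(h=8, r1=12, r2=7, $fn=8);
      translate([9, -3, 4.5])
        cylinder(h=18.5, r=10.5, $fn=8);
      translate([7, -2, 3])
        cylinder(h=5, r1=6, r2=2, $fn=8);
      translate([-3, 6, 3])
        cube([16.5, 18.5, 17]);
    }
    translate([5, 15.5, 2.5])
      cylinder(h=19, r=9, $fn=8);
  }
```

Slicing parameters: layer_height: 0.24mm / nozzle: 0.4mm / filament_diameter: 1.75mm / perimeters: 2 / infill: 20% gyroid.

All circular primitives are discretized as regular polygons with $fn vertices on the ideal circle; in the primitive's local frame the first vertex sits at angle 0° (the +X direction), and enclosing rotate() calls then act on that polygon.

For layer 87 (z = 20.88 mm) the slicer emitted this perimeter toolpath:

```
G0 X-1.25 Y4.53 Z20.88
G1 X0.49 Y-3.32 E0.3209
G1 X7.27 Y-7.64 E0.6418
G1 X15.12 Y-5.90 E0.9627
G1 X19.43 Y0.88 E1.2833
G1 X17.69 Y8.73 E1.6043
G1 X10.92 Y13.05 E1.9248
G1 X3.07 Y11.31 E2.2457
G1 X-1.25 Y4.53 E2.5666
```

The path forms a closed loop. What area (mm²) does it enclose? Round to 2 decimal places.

Apply the shoelace formula to the sequence of (X, Y) vertices; enclosed area = 311.98 mm².

311.98 mm²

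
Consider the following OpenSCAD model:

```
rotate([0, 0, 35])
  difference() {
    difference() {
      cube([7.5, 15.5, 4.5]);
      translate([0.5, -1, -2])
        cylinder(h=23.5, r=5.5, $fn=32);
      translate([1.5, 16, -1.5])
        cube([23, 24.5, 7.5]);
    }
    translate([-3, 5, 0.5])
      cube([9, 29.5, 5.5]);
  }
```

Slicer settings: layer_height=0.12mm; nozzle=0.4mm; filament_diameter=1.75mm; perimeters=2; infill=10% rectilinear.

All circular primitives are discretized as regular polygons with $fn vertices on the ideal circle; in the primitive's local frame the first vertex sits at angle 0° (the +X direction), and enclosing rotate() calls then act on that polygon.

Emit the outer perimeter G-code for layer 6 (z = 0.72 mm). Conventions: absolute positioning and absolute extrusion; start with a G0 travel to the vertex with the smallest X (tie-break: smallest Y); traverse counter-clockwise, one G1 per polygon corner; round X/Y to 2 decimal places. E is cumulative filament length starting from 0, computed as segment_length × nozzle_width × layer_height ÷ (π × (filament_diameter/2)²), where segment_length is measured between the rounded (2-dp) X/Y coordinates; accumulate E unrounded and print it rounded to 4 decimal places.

At z = 0.72 mm: the 7.5×15.5 cube contributes its full rectangle; the r=5.5 cylinder at (0.5, -1) contributes a regular 32-gon of circumradius 5.5; the cube at (1.5, 16) is present — its section is the full 23×24.5 rectangle; After the difference (first − rest): starting from the 7.5×15.5 cube, the r=5.5 cylinder at (0.5, -1) partially overlaps it — only the 20.39 mm² overlap (of its 94.42 mm²) is removed, clipping the outline; the 23×24.5 cube at (1.5, 16) misses the remaining region (no effect) — 1 connected region; the cube at (-3, 5) is present — its section is the full 9×29.5 rectangle; After the difference (first − rest): starting from that combined region, the 9×29.5 cube at (-3, 5) partially overlaps it — only the 63.00 mm² overlap (of its 265.50 mm²) is removed, clipping the outline — 1 connected region; (rotated 35° about Z; rotation is an isometry so areas/perimeters/island counts are preserved). The outline is a single polygon with 15 vertices. Extrusion per mm of travel: 0.4 × 0.12 / (π × 0.875²) = 0.019956. Accumulating E over each segment gives final E = 0.8737.

G0 X-3.98 Y16.14 Z0.72
G1 X2.05 Y7.54 E0.2096
G1 X-2.87 Y4.10 E0.3294
G1 X-2.55 Y3.65 E0.3404
G1 X-2.17 Y3.97 E0.3503
G1 X-1.23 Y4.50 E0.3719
G1 X-0.21 Y4.84 E0.3933
G1 X0.86 Y4.97 E0.4148
G1 X1.94 Y4.88 E0.4365
G1 X2.98 Y4.59 E0.4580
G1 X3.94 Y4.11 E0.4794
G1 X4.79 Y3.44 E0.5010
G1 X4.83 Y3.38 E0.5025
G1 X6.14 Y4.30 E0.5344
G1 X-2.75 Y17.00 E0.8438
G1 X-3.98 Y16.14 E0.8737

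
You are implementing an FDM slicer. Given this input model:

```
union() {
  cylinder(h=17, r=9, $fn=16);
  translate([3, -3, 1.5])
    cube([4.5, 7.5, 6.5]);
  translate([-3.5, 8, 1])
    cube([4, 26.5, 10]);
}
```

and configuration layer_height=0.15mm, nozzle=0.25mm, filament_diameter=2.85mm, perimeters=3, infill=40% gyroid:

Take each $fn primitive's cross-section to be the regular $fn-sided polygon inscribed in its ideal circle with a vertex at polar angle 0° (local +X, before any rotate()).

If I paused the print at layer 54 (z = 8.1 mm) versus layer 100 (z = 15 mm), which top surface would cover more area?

layer 54 (z = 8.1 mm)

Layer 54 (z = 8.1): the r=9 cylinder contributes a regular 16-gon of circumradius 9 (area = (16/2)·9.000²·sin(360°/16) = 247.98 mm²); the cube at (3, -3) is absent (z outside [1.5, 8]); the 4×26.5 cube at (-3.5, 8) contributes its full rectangle (area 106.00 mm²); Combining (union): the regions partially overlap — summed areas 353.98 mm² minus the doubly-counted overlap 2.76 mm² gives 351.22 mm² — area = 351.22 mm². So its area = 351.22 mm². Layer 100 (z = 15): the cylinder: section is a regular 16-gon, circumradius r=9 (area = (16/2)·9.000²·sin(360°/16) = 247.98 mm²); the cube at (3, -3) is absent (z outside [1.5, 8]); the cube at (-3.5, 8) does not reach this height (z outside [1, 11]); Combining (union): only the r=9 cylinder is present, so the union is just that shape — area = 247.98 mm². So its area = 247.98 mm². Layer 54 is larger (351.22 vs 247.98 mm²).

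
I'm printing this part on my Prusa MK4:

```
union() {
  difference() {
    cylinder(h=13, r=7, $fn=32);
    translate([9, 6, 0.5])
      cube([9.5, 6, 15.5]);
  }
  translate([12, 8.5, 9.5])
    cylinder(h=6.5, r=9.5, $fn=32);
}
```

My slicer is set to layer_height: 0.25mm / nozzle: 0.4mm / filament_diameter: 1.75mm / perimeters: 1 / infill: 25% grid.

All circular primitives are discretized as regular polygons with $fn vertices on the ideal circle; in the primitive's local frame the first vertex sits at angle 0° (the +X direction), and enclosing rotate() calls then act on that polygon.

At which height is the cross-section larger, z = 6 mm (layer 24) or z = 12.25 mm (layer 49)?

layer 49 (z = 12.25 mm)

Layer 24 (z = 6): the r=7 cylinder gives a regular 32-gon of circumradius 7 (constant along its height) (area = (32/2)·7.000²·sin(360°/32) = 152.95 mm²); the cube at (9, 6) (footprint 9.5×6) is included at this height (area 57.00 mm²); Taking the first minus the rest: starting from the r=7 cylinder (152.95 mm²), the 9.5×6 cube at (9, 6) misses the remaining region (no effect) — area = 152.95 mm²; the cylinder at (12, 8.5) does not reach this height (z outside [9.5, 16]); Merging all regions: only the result so far is present, so the union is just that shape — area = 152.95 mm². So its area = 152.95 mm². Layer 49 (z = 12.25): the r=7 cylinder contributes a regular 32-gon of circumradius 7 (area = (32/2)·7.000²·sin(360°/32) = 152.95 mm²); the cube at (9, 6) is present — its section is the full 9.5×6 rectangle (area 57.00 mm²); Taking the first minus the rest: starting from the r=7 cylinder (152.95 mm²), the 9.5×6 cube at (9, 6) misses the remaining region (no effect) — area = 152.95 mm²; the r=9.5 cylinder at (12, 8.5) contributes a regular 32-gon of circumradius 9.5 (area = (32/2)·9.500²·sin(360°/32) = 281.71 mm²); Merging all regions: the regions partially overlap — summed areas 434.66 mm² minus the doubly-counted overlap 8.53 mm² gives 426.13 mm² — area = 426.13 mm². So its area = 426.13 mm². Layer 49 is larger (426.13 vs 152.95 mm²).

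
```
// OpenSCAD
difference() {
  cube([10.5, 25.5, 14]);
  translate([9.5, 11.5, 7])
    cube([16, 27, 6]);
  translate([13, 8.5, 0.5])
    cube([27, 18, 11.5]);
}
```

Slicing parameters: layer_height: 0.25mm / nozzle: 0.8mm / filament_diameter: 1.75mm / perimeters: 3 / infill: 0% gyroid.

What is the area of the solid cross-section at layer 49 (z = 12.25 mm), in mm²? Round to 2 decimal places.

At z = 12.25 mm: the cube is present — its section is the full 10.5×25.5 rectangle (area 267.75 mm²); the cube at (9.5, 11.5) (footprint 16×27) is included at this height (area 432.00 mm²); the cube at (13, 8.5) is not intersected at this z (z outside [0.5, 12]); Taking the first minus the rest: starting from the 10.5×25.5 cube (267.75 mm²), the 16×27 cube at (9.5, 11.5) partially overlaps it — only the 14.00 mm² overlap (of its 432.00 mm²) is removed, clipping the outline — area = 253.75 mm². Overall, the cross-section is a single solid region. Net area = 253.75 mm².

253.75 mm²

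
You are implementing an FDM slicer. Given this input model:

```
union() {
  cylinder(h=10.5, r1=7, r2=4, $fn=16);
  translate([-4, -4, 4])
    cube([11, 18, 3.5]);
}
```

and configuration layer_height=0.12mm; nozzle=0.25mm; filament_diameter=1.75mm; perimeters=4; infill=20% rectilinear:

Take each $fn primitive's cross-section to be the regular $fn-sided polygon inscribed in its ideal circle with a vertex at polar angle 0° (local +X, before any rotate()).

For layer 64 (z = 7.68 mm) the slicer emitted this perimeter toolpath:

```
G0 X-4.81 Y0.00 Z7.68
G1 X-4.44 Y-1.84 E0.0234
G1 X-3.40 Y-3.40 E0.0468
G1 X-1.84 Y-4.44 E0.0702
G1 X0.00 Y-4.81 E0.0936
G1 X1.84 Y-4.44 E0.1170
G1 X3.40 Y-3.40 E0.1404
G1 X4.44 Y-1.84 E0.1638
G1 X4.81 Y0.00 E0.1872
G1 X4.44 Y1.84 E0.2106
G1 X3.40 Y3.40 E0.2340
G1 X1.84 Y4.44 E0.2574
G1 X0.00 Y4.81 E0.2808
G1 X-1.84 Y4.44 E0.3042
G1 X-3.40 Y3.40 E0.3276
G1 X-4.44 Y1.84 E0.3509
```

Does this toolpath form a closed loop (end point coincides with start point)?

no

Start point (G0): (-4.81, 0.00). End point (last G1): the path does not return to the start — open.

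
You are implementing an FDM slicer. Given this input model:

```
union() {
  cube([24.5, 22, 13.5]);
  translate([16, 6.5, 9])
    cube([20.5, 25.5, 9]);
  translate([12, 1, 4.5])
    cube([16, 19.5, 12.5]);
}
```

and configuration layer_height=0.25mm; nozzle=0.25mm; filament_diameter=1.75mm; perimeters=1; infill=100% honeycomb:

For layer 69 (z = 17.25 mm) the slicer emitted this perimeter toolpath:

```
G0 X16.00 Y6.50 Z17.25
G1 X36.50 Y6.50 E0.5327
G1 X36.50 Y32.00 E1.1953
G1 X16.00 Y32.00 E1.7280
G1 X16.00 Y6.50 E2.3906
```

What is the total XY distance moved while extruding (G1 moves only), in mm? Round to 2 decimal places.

92.00 mm

Sum the Euclidean lengths of each G1 segment: total = 92.00 mm.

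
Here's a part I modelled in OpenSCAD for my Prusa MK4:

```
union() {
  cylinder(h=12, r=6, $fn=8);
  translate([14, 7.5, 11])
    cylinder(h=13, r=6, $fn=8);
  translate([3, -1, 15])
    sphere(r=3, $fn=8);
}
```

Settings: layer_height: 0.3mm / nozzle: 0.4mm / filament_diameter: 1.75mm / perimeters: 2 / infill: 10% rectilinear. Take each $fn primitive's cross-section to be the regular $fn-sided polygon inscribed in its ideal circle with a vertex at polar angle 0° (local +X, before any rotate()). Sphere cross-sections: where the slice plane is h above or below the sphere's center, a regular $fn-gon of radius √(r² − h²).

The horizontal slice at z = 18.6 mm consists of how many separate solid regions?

1

At z = 18.6 mm: the cylinder is absent (z outside [0, 12]); the r=6 cylinder at (14, 7.5) contributes a regular 8-gon of circumradius 6; the sphere at (3, -1) is absent (|z−center|=3.600 > r=3); Combining (union): only the r=6 cylinder at (14, 7.5) is present, so the union is just that shape — 1 connected region. The result has 1 disconnected region.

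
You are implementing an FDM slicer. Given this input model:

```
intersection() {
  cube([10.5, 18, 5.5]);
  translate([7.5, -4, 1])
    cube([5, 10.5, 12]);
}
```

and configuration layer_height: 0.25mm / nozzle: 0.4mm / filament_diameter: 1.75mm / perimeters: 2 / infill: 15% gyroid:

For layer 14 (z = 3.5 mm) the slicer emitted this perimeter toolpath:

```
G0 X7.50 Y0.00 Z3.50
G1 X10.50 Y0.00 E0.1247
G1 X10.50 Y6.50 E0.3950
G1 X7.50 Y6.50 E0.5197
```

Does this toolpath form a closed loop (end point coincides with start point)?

no

Start point (G0): (7.50, 0.00). End point (last G1): the path does not return to the start — open.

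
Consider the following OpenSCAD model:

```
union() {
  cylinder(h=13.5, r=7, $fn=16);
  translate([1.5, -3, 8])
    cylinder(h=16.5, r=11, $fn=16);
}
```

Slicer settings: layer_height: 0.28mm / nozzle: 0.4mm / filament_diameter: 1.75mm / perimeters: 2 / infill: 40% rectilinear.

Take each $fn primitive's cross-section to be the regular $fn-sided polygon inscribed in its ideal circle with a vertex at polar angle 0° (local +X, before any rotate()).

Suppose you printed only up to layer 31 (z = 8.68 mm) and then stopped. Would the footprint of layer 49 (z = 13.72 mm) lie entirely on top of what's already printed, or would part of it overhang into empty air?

entirely on top

Compare the two slices. At z = 8.68: the r=7 cylinder contributes a regular 16-gon of circumradius 7 (area = (16/2)·7.000²·sin(360°/16) = 150.01 mm²); the r=11 cylinder at (1.5, -3) contributes a regular 16-gon of circumradius 11 (area = (16/2)·11.000²·sin(360°/16) = 370.44 mm²); Merging all regions: the r=7 cylinder lies entirely inside the r=11 cylinder at (1.5, -3), so the union is just the r=11 cylinder at (1.5, -3) — area = 370.44 mm². At z = 13.72: the cylinder does not reach this height (z outside [0, 13.5]); the r=11 cylinder at (1.5, -3) contributes a regular 16-gon of circumradius 11 (area = (16/2)·11.000²·sin(360°/16) = 370.44 mm²); Taking the union: only the r=11 cylinder at (1.5, -3) is present, so the union is just that shape — area = 370.44 mm². Checking containment: the cross-section at z = 13.72 is a subset of the cross-section at z = 8.68.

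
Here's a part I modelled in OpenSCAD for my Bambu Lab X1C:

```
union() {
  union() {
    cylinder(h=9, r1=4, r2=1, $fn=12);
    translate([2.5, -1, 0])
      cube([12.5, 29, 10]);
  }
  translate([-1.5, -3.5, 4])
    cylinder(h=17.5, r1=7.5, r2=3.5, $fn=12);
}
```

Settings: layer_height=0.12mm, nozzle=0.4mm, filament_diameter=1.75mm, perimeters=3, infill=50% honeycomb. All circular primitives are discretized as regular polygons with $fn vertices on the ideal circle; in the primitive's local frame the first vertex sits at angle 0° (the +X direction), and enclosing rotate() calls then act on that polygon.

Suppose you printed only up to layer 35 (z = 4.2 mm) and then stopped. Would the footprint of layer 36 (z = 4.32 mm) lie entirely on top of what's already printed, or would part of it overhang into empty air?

entirely on top

Compare the two slices. At z = 4.2: the cone (r1=4→r2=1) has section circumradius 2.600 here — a regular 12-gon (area = (12/2)·2.600²·sin(360°/12) = 20.28 mm²); the cube at (2.5, -1) (footprint 12.5×29) is included at this height (area 362.50 mm²); Taking the union: the regions partially overlap — summed areas 382.78 mm² minus the doubly-counted overlap 0.04 mm² gives 382.74 mm² — area = 382.74 mm²; the cone at (-1.5, -3.5) (r1=7.5→r2=3.5) has section circumradius 7.454 here — a regular 12-gon (area = (12/2)·7.454²·sin(360°/12) = 166.70 mm²); Merging all regions: the regions partially overlap — summed areas 549.44 mm² minus the doubly-counted overlap 26.47 mm² gives 522.97 mm² — area = 522.97 mm². At z = 4.32: the cone: at t=0.480 of its height the radius interpolates to r₁+(r₂−r₁)t = 2.560, giving a regular 12-gon of that circumradius (area = (12/2)·2.560²·sin(360°/12) = 19.66 mm²); the 12.5×29 cube at (2.5, -1) contributes its full rectangle (area 362.50 mm²); Combining (union): the regions partially overlap — summed areas 382.16 mm² minus the doubly-counted overlap 0.01 mm² gives 382.15 mm² — area = 382.15 mm²; the cone at (-1.5, -3.5) contributes a regular 12-gon of circumradius 7.427 (interpolated between r1=7.5 and r2=3.5 at t=0.018) (area = (12/2)·7.427²·sin(360°/12) = 165.47 mm²); Combining (union): the regions partially overlap — summed areas 547.62 mm² minus the doubly-counted overlap 25.75 mm² gives 521.87 mm² — area = 521.87 mm². Checking containment: the cross-section at z = 4.32 is a subset of the cross-section at z = 4.2.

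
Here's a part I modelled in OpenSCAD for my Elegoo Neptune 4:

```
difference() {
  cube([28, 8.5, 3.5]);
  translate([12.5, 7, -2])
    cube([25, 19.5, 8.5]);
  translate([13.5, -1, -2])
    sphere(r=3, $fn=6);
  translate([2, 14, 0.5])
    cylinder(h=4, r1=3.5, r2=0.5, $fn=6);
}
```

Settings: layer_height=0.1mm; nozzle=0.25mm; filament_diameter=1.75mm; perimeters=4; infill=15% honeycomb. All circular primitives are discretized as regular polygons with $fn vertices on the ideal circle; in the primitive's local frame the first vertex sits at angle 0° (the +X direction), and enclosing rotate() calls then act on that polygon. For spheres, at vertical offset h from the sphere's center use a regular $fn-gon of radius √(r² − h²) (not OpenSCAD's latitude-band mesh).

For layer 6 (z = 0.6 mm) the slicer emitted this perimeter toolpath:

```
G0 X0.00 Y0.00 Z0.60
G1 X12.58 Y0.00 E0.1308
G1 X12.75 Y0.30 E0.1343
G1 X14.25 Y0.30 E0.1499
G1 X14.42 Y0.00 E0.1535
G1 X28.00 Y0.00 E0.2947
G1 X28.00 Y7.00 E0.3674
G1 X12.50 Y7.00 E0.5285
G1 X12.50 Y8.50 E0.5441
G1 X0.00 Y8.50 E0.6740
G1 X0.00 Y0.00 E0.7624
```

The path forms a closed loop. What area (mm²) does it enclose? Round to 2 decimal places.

Apply the shoelace formula to the sequence of (X, Y) vertices; enclosed area = 214.25 mm².

214.25 mm²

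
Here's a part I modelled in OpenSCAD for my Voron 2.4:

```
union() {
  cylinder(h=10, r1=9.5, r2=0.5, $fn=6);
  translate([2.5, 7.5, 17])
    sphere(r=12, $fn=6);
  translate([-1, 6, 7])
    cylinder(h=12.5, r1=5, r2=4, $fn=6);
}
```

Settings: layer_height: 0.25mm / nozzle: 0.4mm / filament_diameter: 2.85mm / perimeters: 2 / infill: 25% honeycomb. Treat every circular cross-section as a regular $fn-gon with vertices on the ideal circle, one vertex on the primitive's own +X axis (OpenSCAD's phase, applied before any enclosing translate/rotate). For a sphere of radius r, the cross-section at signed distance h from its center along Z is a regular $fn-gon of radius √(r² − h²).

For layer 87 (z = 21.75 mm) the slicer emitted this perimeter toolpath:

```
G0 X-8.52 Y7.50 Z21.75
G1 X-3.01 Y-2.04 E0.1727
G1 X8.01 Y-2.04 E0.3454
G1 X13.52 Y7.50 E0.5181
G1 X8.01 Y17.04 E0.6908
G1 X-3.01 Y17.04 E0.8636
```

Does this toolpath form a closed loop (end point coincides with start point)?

Start point (G0): (-8.52, 7.50). End point (last G1): the path does not return to the start — open.

no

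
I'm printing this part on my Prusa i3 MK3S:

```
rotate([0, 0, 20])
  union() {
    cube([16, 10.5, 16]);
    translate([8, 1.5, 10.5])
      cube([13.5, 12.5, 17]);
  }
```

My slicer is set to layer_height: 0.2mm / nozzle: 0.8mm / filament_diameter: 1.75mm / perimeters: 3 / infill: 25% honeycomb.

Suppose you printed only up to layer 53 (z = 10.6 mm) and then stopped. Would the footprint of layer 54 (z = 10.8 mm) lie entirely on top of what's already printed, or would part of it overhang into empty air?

entirely on top

Compare the two slices. At z = 10.6: the cube is present — its section is the full 16×10.5 rectangle (area 168.00 mm²); the cube at (8, 1.5) (footprint 13.5×12.5) is included at this height (area 168.75 mm²); Combining (union): the regions partially overlap — summed areas 336.75 mm² minus the doubly-counted overlap 72.00 mm² gives 264.75 mm² — area = 264.75 mm²; (whole slice rotated 20° about Z — lengths, areas and connectivity unchanged). At z = 10.8: the cube is present — its section is the full 16×10.5 rectangle (area 168.00 mm²); the 13.5×12.5 cube at (8, 1.5) contributes its full rectangle (area 168.75 mm²); Merging all regions: the regions partially overlap — summed areas 336.75 mm² minus the doubly-counted overlap 72.00 mm² gives 264.75 mm² — area = 264.75 mm²; (rotated 20° about Z; rotation is an isometry so areas/perimeters/island counts are preserved). Checking containment: the cross-section at z = 10.8 is a subset of the cross-section at z = 10.6.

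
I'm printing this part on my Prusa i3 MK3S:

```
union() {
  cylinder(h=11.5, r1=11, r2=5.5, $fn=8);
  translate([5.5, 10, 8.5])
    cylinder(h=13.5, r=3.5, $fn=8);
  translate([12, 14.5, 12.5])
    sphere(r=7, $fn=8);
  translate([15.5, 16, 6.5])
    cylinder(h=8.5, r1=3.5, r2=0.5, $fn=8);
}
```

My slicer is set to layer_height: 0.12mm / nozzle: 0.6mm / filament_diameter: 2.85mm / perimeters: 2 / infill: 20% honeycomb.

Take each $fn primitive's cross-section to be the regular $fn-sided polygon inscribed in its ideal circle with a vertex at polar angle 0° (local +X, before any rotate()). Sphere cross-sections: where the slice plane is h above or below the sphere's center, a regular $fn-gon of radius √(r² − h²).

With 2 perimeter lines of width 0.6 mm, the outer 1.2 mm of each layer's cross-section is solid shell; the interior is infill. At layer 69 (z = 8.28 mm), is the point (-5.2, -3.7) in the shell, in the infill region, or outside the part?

At z = 8.28 mm: the cone contributes a regular 8-gon of circumradius 7.040 (interpolated between r1=11 and r2=5.5 at t=0.720); the cylinder at (5.5, 10) is not intersected at this z (z outside [8.5, 22]); the sphere at (12, 14.5): section is a regular 8-gon, circumradius = √(r²−h²) = √(7²−4.22²) = 5.585; the cone at (15.5, 16) contributes a regular 8-gon of circumradius 2.872 (interpolated between r1=3.5 and r2=0.5 at t=0.209); Merging all regions: the regions partially overlap (shared area 18.57 mm²), so overlapping operands fuse into one piece — 2 connected regions. Overall, the cross-section has 2 separate islands. The nearest boundary edge runs (-4.98, -4.98)→(-7.04, 0.00); distance from the point to it = 0.28 mm. (Shell/infill is judged within the island containing the point — the largest one.) The point is inside the cross-section, 0.28 mm from the nearest boundary — within the 1.2 mm shell band (2 × 0.6).

shell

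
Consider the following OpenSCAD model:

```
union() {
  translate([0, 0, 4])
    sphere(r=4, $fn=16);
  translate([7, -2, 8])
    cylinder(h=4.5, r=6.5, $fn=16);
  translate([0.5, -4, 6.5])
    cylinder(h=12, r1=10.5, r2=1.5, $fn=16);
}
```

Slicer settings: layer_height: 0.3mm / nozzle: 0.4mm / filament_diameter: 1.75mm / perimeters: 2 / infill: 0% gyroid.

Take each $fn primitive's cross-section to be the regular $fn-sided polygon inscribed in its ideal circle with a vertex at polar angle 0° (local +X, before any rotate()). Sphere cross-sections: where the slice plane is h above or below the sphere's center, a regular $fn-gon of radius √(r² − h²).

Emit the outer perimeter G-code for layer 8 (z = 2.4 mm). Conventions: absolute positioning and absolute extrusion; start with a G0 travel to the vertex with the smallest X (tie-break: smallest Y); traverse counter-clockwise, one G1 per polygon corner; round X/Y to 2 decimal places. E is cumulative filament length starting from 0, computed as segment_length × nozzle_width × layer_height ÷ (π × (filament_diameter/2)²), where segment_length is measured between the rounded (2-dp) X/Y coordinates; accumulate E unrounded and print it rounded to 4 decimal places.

At z = 2.4 mm: the r=4 sphere slices to a regular 16-gon of circumradius 3.666 (√(r²−h²) with h=1.6 from center); the cylinder at (7, -2) is not intersected at this z (z outside [8, 12.5]); the cone at (0.5, -4) is not intersected at this z (z outside [6.5, 18.5]); Combining (union): only the r=4 sphere is present, so the union is just that shape — 1 connected region. The outline is a single polygon with 16 vertices. Extrusion per mm of travel: 0.4 × 0.3 / (π × 0.875²) = 0.049890. Accumulating E over each segment gives final E = 1.1421.

G0 X-3.67 Y0.00 Z2.40
G1 X-3.39 Y-1.40 E0.0712
G1 X-2.59 Y-2.59 E0.1428
G1 X-1.40 Y-3.39 E0.2143
G1 X0.00 Y-3.67 E0.2855
G1 X1.40 Y-3.39 E0.3568
G1 X2.59 Y-2.59 E0.4283
G1 X3.39 Y-1.40 E0.4998
G1 X3.67 Y0.00 E0.5711
G1 X3.39 Y1.40 E0.6423
G1 X2.59 Y2.59 E0.7138
G1 X1.40 Y3.39 E0.7854
G1 X0.00 Y3.67 E0.8566
G1 X-1.40 Y3.39 E0.9278
G1 X-2.59 Y2.59 E0.9994
G1 X-3.39 Y1.40 E1.0709
G1 X-3.67 Y0.00 E1.1421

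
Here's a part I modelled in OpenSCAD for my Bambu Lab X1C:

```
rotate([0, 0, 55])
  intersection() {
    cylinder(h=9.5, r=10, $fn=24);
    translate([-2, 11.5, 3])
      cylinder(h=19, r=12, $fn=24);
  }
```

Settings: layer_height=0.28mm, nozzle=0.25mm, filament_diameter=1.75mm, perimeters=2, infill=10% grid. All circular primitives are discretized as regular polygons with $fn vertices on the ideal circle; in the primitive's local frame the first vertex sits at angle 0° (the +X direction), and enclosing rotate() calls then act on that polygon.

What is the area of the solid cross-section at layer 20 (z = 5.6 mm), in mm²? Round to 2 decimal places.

At z = 5.6 mm: the r=10 cylinder gives a regular 24-gon of circumradius 10 (constant along its height) (area = (24/2)·10.000²·sin(360°/24) = 310.58 mm²); the cylinder at (-2, 11.5): section is a regular 24-gon, circumradius r=12 (area = (24/2)·12.000²·sin(360°/24) = 447.24 mm²); Taking the intersection: the r=12 cylinder at (-2, 11.5) partially overlaps the r=10 cylinder; clipping to the common part keeps 132.00 mm² — area = 132.00 mm²; (whole slice rotated 55° about Z — lengths, areas and connectivity unchanged). Overall, the cross-section is a single solid region. Net area = 132.00 mm².

132.00 mm²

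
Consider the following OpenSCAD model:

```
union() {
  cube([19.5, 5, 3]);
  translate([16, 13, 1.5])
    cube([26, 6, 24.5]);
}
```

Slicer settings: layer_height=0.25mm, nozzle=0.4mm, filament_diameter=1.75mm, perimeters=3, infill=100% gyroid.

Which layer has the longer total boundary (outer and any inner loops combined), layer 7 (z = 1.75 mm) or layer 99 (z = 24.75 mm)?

Layer 7 (z = 1.75): the cube is present — its section is the full 19.5×5 rectangle (perimeter 49.00 mm); the 26×6 cube at (16, 13) contributes its full rectangle (perimeter 64.00 mm); Combining (union): the 2 present regions are separate (no shared area or edge), so areas and boundary lengths simply add and each stays a separate island — boundary = 113.00 mm. So its perimeter = 113.00 mm. Layer 99 (z = 24.75): the cube does not reach this height (z outside [0, 3]); the cube at (16, 13) is present — its section is the full 26×6 rectangle (perimeter 64.00 mm); Combining (union): only the 26×6 cube at (16, 13) is present, so the union is just that shape — boundary = 64.00 mm. So its perimeter = 64.00 mm. Layer 7 is larger (113.00 vs 64.00 mm).

layer 7 (z = 1.75 mm)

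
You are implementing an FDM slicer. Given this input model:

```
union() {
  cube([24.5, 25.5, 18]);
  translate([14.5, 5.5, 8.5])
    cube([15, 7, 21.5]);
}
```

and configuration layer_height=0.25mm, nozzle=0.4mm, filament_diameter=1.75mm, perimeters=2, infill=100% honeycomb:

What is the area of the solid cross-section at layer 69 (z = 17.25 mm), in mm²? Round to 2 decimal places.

659.75 mm²

At z = 17.25 mm: the 24.5×25.5 cube contributes its full rectangle (area 624.75 mm²); the 15×7 cube at (14.5, 5.5) contributes its full rectangle (area 105.00 mm²); Taking the union: the regions partially overlap — summed areas 729.75 mm² minus the doubly-counted overlap 70.00 mm² gives 659.75 mm² — area = 659.75 mm². Overall, the cross-section is a single solid region. Net area = 659.75 mm².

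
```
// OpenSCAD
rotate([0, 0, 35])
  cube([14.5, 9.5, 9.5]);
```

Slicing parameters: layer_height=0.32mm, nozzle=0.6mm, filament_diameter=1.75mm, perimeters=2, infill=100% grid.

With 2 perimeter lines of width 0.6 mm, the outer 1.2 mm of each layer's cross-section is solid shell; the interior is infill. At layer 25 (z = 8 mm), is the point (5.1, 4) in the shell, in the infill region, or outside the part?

shell

At z = 8 mm: the cube is present — its section is the full 14.5×9.5 rectangle; (whole slice rotated 35° about Z — lengths, areas and connectivity unchanged). Overall, the cross-section is a single solid region. Undo the 35° rotation: the query point maps to (6.472, 0.351) in the un-rotated model frame. The nearest boundary edge runs (0.00, 0.00)→(14.50, 0.00); distance from the point to it = 0.35 mm. The point is inside the cross-section, 0.35 mm from the nearest boundary — within the 1.2 mm shell band (2 × 0.6).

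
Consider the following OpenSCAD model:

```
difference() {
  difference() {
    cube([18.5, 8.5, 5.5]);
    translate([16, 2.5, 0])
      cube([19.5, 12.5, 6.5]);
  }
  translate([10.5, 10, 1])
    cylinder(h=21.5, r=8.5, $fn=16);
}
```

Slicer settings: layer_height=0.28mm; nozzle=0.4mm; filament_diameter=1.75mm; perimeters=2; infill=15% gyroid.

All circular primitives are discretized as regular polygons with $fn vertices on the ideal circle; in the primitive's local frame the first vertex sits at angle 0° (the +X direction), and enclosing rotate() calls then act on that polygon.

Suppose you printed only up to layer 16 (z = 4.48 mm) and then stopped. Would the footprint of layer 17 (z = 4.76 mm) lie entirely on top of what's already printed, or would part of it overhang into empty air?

Compare the two slices. At z = 4.48: the cube is present — its section is the full 18.5×8.5 rectangle (area 157.25 mm²); the cube at (16, 2.5) (footprint 19.5×12.5) is included at this height (area 243.75 mm²); After the difference (first − rest): starting from the 18.5×8.5 cube (157.25 mm²), the 19.5×12.5 cube at (16, 2.5) partially overlaps it — only the 15.00 mm² overlap (of its 243.75 mm²) is removed, clipping the outline — area = 142.25 mm²; the cylinder at (10.5, 10): section is a regular 16-gon, circumradius r=8.5 (area = (16/2)·8.500²·sin(360°/16) = 221.19 mm²); Subtracting the remaining from the first: starting from the result so far (142.25 mm²), the r=8.5 cylinder at (10.5, 10) partially overlaps it — only the 77.08 mm² overlap (of its 221.19 mm²) is removed, clipping the outline — area = 65.17 mm². At z = 4.76: the 18.5×8.5 cube contributes its full rectangle (area 157.25 mm²); the cube at (16, 2.5) is present — its section is the full 19.5×12.5 rectangle (area 243.75 mm²); Subtracting the remaining from the first: starting from the 18.5×8.5 cube (157.25 mm²), the 19.5×12.5 cube at (16, 2.5) partially overlaps it — only the 15.00 mm² overlap (of its 243.75 mm²) is removed, clipping the outline — area = 142.25 mm²; the r=8.5 cylinder at (10.5, 10) contributes a regular 16-gon of circumradius 8.5 (area = (16/2)·8.500²·sin(360°/16) = 221.19 mm²); After the difference (first − rest): starting from the result so far (142.25 mm²), the r=8.5 cylinder at (10.5, 10) partially overlaps it — only the 77.08 mm² overlap (of its 221.19 mm²) is removed, clipping the outline — area = 65.17 mm². Checking containment: the cross-section at z = 4.76 is a subset of the cross-section at z = 4.48.

entirely on top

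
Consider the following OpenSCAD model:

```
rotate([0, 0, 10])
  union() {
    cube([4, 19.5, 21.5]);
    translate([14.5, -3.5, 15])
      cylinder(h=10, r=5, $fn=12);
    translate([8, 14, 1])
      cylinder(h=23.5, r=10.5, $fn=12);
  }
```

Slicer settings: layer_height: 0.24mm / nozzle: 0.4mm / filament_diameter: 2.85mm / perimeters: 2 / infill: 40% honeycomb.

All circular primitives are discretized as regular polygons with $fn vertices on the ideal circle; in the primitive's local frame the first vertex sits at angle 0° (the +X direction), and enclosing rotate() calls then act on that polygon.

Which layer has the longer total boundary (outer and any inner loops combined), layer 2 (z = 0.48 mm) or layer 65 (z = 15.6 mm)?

layer 65 (z = 15.6 mm)

Layer 2 (z = 0.48): the cube (footprint 4×19.5) is included at this height (perimeter 47.00 mm); the cylinder at (14.5, -3.5) is not intersected at this z (z outside [15, 25]); the cylinder at (8, 14) is absent (z outside [1, 24.5]); Merging all regions: only the 4×19.5 cube is present, so the union is just that shape — boundary = 47.00 mm; (rotated 10° about Z; rotation is an isometry so areas/perimeters/island counts are preserved). So its perimeter = 47.00 mm. Layer 65 (z = 15.6): the cube (footprint 4×19.5) is included at this height (perimeter 47.00 mm); the cylinder at (14.5, -3.5): section is a regular 12-gon, circumradius r=5 (perimeter = 2·12·5.000·sin(180°/12) = 31.06 mm); the cylinder at (8, 14): section is a regular 12-gon, circumradius r=10.5 (perimeter = 2·12·10.500·sin(180°/12) = 65.22 mm); Taking the union: the regions partially overlap (shared area 54.80 mm²), so the edge portions inside another operand are dropped and the merged outline is re-measured after clipping — boundary = 107.33 mm; (whole slice rotated 10° about Z — lengths, areas and connectivity unchanged). So its perimeter = 107.33 mm. Layer 65 is larger (107.33 vs 47.00 mm).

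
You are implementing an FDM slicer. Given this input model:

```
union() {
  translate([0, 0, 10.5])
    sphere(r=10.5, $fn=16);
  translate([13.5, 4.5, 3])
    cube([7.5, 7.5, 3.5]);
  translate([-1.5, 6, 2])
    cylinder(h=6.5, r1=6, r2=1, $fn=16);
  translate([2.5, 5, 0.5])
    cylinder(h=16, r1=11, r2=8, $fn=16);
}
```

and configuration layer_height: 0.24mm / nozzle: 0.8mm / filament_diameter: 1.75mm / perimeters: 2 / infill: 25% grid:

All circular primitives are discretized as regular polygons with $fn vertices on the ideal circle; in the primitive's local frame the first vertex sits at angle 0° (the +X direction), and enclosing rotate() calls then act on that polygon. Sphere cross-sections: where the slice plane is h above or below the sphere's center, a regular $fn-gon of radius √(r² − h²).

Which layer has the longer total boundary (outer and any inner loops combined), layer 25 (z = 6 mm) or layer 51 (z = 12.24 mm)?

Layer 25 (z = 6): the r=10.5 sphere contributes a regular 16-gon of circumradius √(10.5²−4.5²) = 9.487 (perimeter = 2·16·9.487·sin(180°/16) = 59.23 mm); the cube at (13.5, 4.5) is present — its section is the full 7.5×7.5 rectangle (perimeter 30.00 mm); the cone at (-1.5, 6): at t=0.615 of its height the radius interpolates to r₁+(r₂−r₁)t = 2.923, giving a regular 16-gon of that circumradius (perimeter = 2·16·2.923·sin(180°/16) = 18.25 mm); the cone at (2.5, 5) (r1=11→r2=8) has section circumradius 9.969 here — a regular 16-gon (perimeter = 2·16·9.969·sin(180°/16) = 62.23 mm); Taking the union: the regions partially overlap (shared area 209.82 mm²), so the edge portions inside another operand are dropped and the merged outline is re-measured after clipping — boundary = 102.20 mm. So its perimeter = 102.20 mm. Layer 51 (z = 12.24): the sphere: section is a regular 16-gon, circumradius = √(r²−h²) = √(10.5²−1.74²) = 10.355 (perimeter = 2·16·10.355·sin(180°/16) = 64.64 mm); the cube at (13.5, 4.5) is absent (z outside [3, 6.5]); the cone at (-1.5, 6) is not intersected at this z (z outside [2, 8.5]); the cone at (2.5, 5) (r1=11→r2=8) has section circumradius 8.799 here — a regular 16-gon (perimeter = 2·16·8.799·sin(180°/16) = 54.93 mm); Combining (union): the regions partially overlap (shared area 174.27 mm²), so the edge portions inside another operand are dropped and the merged outline is re-measured after clipping — boundary = 71.63 mm. So its perimeter = 71.63 mm. Layer 25 is larger (102.20 vs 71.63 mm).

layer 25 (z = 6 mm)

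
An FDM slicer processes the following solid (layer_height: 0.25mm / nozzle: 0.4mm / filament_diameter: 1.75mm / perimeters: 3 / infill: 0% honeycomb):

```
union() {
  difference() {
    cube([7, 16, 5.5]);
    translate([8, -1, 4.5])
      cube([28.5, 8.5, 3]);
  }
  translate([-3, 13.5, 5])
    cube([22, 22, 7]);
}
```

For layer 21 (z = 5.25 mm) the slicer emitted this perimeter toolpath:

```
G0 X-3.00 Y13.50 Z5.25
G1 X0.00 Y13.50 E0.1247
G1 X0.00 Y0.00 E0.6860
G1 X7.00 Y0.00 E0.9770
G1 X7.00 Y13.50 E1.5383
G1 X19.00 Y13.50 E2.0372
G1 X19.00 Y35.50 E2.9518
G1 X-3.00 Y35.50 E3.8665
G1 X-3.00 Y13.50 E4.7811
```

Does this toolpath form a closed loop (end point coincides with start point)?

Start point (G0): (-3.00, 13.50). End point (last G1): the path returns to the start — closed.

yes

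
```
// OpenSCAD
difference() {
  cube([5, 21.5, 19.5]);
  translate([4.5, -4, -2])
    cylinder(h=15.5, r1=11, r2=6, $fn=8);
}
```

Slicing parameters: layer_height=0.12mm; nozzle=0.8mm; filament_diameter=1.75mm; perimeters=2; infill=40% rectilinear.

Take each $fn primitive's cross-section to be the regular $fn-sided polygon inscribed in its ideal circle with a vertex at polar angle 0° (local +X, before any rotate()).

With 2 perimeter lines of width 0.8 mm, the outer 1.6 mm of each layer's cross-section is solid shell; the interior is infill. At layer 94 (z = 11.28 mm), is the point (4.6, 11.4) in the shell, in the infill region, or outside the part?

shell

At z = 11.28 mm: the cube (footprint 5×21.5) is included at this height; the cone at (4.5, -4): at t=0.857 of its height the radius interpolates to r₁+(r₂−r₁)t = 6.716, giving a regular 8-gon of that circumradius; Subtracting the remaining from the first: starting from the 5×21.5 cube, the cone at (4.5, -4) partially overlaps it — only the 9.33 mm² overlap (of its 127.58 mm²) is removed, clipping the outline — 1 connected region. Overall, the cross-section is a single solid region. The nearest boundary edge runs (5.00, 21.50)→(5.00, 2.51); distance from the point to it = 0.40 mm. The point is inside the cross-section, 0.40 mm from the nearest boundary — within the 1.6 mm shell band (2 × 0.8).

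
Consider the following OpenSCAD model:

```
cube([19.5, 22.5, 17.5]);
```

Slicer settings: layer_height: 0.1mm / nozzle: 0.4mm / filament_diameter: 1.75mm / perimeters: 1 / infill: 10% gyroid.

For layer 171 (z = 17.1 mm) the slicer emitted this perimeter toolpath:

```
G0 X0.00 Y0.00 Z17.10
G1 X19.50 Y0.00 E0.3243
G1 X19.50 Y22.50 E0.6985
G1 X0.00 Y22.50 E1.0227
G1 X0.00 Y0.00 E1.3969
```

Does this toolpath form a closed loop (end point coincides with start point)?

yes

Start point (G0): (0.00, 0.00). End point (last G1): the path returns to the start — closed.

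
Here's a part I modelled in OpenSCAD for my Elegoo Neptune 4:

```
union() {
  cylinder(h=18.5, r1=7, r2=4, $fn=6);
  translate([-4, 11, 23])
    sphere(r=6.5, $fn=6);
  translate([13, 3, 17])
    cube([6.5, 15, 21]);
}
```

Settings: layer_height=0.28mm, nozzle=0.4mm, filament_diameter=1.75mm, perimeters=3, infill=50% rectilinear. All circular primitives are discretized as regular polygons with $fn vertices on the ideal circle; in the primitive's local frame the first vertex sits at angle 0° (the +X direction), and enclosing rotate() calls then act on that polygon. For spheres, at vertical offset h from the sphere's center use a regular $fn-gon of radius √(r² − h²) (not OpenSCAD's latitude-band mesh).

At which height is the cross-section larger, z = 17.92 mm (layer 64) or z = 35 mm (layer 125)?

Layer 64 (z = 17.92): the cone (r1=7→r2=4) has section circumradius 4.094 here — a regular 6-gon (area = (6/2)·4.094²·sin(360°/6) = 43.55 mm²); the r=6.5 sphere at (-4, 11) contributes a regular 6-gon of circumradius √(6.5²−5.08²) = 4.055 (area = (6/2)·4.055²·sin(360°/6) = 42.72 mm²); the 6.5×15 cube at (13, 3) contributes its full rectangle (area 97.50 mm²); Merging all regions: the 3 present regions are separate (no shared area or edge), so areas and boundary lengths simply add and each stays a separate island — area = 183.77 mm². So its area = 183.77 mm². Layer 125 (z = 35): the cone is absent (z outside [0, 18.5]); the sphere at (-4, 11) is not intersected at this z (|z−center|=12.000 > r=6.5); the cube at (13, 3) is present — its section is the full 6.5×15 rectangle (area 97.50 mm²); Merging all regions: only the 6.5×15 cube at (13, 3) is present, so the union is just that shape — area = 97.50 mm². So its area = 97.50 mm². Layer 64 is larger (183.77 vs 97.50 mm²).

layer 64 (z = 17.92 mm)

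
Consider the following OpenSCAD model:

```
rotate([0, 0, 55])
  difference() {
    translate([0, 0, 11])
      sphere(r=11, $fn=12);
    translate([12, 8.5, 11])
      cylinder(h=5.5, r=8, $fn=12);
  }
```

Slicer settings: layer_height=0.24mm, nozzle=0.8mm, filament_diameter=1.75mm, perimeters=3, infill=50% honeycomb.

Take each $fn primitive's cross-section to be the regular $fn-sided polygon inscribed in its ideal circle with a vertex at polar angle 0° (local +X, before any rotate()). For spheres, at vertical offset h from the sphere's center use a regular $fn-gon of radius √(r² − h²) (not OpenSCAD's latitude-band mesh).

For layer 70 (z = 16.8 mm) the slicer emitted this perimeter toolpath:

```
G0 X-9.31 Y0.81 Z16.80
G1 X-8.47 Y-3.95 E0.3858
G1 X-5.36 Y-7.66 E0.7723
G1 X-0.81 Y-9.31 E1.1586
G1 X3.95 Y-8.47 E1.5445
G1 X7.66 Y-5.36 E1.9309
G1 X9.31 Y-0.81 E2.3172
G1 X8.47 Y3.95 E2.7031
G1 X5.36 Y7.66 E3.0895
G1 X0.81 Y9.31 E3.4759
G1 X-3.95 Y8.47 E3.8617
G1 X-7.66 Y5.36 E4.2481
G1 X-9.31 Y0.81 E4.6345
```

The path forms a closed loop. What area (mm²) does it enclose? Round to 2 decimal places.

262.08 mm²

Apply the shoelace formula to the sequence of (X, Y) vertices; enclosed area = 262.08 mm².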